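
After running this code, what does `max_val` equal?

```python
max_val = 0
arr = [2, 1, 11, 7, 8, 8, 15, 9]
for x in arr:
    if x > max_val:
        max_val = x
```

Let's trace through this code step by step.

Initialize: max_val = 0
Initialize: arr = [2, 1, 11, 7, 8, 8, 15, 9]
Entering loop: for x in arr:

After execution: max_val = 15
15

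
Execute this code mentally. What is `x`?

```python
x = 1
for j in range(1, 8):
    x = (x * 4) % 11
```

Let's trace through this code step by step.

Initialize: x = 1
Entering loop: for j in range(1, 8):

After execution: x = 5
5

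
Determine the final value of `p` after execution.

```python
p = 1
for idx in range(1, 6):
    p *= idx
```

Let's trace through this code step by step.

Initialize: p = 1
Entering loop: for idx in range(1, 6):

After execution: p = 120
120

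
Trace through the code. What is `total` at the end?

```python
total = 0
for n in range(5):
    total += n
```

Let's trace through this code step by step.

Initialize: total = 0
Entering loop: for n in range(5):

After execution: total = 10
10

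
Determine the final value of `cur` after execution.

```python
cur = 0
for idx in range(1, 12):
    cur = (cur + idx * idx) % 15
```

Let's trace through this code step by step.

Initialize: cur = 0
Entering loop: for idx in range(1, 12):

After execution: cur = 11
11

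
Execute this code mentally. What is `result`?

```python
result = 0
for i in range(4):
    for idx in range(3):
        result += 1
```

Let's trace through this code step by step.

Initialize: result = 0
Entering loop: for i in range(4):

After execution: result = 12
12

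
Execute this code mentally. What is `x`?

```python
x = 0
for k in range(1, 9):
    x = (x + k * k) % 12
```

Let's trace through this code step by step.

Initialize: x = 0
Entering loop: for k in range(1, 9):

After execution: x = 0
0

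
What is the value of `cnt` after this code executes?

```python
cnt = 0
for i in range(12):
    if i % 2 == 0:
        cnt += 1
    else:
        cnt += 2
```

Let's trace through this code step by step.

Initialize: cnt = 0
Entering loop: for i in range(12):

After execution: cnt = 18
18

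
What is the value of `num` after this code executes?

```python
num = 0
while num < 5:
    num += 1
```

Let's trace through this code step by step.

Initialize: num = 0
Entering loop: while num < 5:

After execution: num = 5
5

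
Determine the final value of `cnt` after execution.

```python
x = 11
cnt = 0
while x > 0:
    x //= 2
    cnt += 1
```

Let's trace through this code step by step.

Initialize: x = 11
Initialize: cnt = 0
Entering loop: while x > 0:

After execution: cnt = 4
4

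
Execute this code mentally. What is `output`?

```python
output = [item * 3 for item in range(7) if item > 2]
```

Let's trace through this code step by step.

Initialize: output = [item * 3 for item in range(7) if item > 2]

After execution: output = [9, 12, 15, 18]
[9, 12, 15, 18]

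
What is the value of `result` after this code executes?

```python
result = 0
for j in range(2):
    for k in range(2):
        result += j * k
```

Let's trace through this code step by step.

Initialize: result = 0
Entering loop: for j in range(2):

After execution: result = 1
1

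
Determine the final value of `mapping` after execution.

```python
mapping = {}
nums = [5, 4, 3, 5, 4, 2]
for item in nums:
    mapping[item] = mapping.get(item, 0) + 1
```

Let's trace through this code step by step.

Initialize: mapping = {}
Initialize: nums = [5, 4, 3, 5, 4, 2]
Entering loop: for item in nums:

After execution: mapping = {5: 2, 4: 2, 3: 1, 2: 1}
{5: 2, 4: 2, 3: 1, 2: 1}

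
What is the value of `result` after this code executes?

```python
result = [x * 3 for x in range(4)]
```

Let's trace through this code step by step.

Initialize: result = [x * 3 for x in range(4)]

After execution: result = [0, 3, 6, 9]
[0, 3, 6, 9]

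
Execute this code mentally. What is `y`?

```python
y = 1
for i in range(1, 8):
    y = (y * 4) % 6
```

Let's trace through this code step by step.

Initialize: y = 1
Entering loop: for i in range(1, 8):

After execution: y = 4
4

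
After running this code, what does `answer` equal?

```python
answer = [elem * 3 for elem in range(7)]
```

Let's trace through this code step by step.

Initialize: answer = [elem * 3 for elem in range(7)]

After execution: answer = [0, 3, 6, 9, 12, 15, 18]
[0, 3, 6, 9, 12, 15, 18]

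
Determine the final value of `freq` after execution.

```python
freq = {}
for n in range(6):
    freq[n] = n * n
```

Let's trace through this code step by step.

Initialize: freq = {}
Entering loop: for n in range(6):

After execution: freq = {0: 0, 1: 1, 2: 4, 3: 9, 4: 16, 5: 25}
{0: 0, 1: 1, 2: 4, 3: 9, 4: 16, 5: 25}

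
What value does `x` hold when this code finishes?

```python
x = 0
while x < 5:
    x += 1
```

Let's trace through this code step by step.

Initialize: x = 0
Entering loop: while x < 5:

After execution: x = 5
5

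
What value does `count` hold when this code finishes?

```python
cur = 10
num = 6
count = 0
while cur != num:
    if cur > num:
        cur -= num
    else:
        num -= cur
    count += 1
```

Let's trace through this code step by step.

Initialize: cur = 10
Initialize: num = 6
Initialize: count = 0
Entering loop: while cur != num:

After execution: count = 3
3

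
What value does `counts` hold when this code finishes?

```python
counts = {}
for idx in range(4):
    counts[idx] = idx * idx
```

Let's trace through this code step by step.

Initialize: counts = {}
Entering loop: for idx in range(4):

After execution: counts = {0: 0, 1: 1, 2: 4, 3: 9}
{0: 0, 1: 1, 2: 4, 3: 9}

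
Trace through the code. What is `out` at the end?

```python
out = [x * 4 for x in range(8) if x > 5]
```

Let's trace through this code step by step.

Initialize: out = [x * 4 for x in range(8) if x > 5]

After execution: out = [24, 28]
[24, 28]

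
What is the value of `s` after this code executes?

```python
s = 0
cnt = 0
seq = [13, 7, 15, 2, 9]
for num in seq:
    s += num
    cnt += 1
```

Let's trace through this code step by step.

Initialize: s = 0
Initialize: cnt = 0
Initialize: seq = [13, 7, 15, 2, 9]
Entering loop: for num in seq:

After execution: s = 46
46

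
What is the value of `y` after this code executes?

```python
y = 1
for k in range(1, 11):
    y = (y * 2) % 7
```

Let's trace through this code step by step.

Initialize: y = 1
Entering loop: for k in range(1, 11):

After execution: y = 2
2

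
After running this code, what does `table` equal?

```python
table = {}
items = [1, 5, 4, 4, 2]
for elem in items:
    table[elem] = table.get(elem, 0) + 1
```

Let's trace through this code step by step.

Initialize: table = {}
Initialize: items = [1, 5, 4, 4, 2]
Entering loop: for elem in items:

After execution: table = {1: 1, 5: 1, 4: 2, 2: 1}
{1: 1, 5: 1, 4: 2, 2: 1}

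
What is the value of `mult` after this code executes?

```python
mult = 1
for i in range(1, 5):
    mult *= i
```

Let's trace through this code step by step.

Initialize: mult = 1
Entering loop: for i in range(1, 5):

After execution: mult = 24
24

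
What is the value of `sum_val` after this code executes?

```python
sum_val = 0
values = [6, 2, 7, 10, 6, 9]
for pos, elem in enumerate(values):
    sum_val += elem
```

Let's trace through this code step by step.

Initialize: sum_val = 0
Initialize: values = [6, 2, 7, 10, 6, 9]
Entering loop: for pos, elem in enumerate(values):

After execution: sum_val = 40
40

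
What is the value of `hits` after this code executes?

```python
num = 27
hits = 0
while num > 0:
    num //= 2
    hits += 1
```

Let's trace through this code step by step.

Initialize: num = 27
Initialize: hits = 0
Entering loop: while num > 0:

After execution: hits = 5
5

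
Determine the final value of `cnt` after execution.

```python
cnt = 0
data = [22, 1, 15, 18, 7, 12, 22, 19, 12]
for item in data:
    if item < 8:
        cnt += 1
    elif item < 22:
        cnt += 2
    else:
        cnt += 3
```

Let's trace through this code step by step.

Initialize: cnt = 0
Initialize: data = [22, 1, 15, 18, 7, 12, 22, 19, 12]
Entering loop: for item in data:

After execution: cnt = 18
18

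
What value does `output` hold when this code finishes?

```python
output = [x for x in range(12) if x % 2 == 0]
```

Let's trace through this code step by step.

Initialize: output = [x for x in range(12) if x % 2 == 0]

After execution: output = [0, 2, 4, 6, 8, 10]
[0, 2, 4, 6, 8, 10]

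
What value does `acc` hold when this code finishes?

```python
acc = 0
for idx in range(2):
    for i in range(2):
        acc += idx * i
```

Let's trace through this code step by step.

Initialize: acc = 0
Entering loop: for idx in range(2):

After execution: acc = 1
1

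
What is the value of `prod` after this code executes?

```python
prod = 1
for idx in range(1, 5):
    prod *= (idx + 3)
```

Let's trace through this code step by step.

Initialize: prod = 1
Entering loop: for idx in range(1, 5):

After execution: prod = 840
840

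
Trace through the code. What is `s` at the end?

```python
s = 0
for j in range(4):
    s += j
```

Let's trace through this code step by step.

Initialize: s = 0
Entering loop: for j in range(4):

After execution: s = 6
6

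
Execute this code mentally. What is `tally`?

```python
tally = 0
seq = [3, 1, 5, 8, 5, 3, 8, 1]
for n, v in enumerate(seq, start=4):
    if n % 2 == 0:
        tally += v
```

Let's trace through this code step by step.

Initialize: tally = 0
Initialize: seq = [3, 1, 5, 8, 5, 3, 8, 1]
Entering loop: for n, v in enumerate(seq, start=4):

After execution: tally = 21
21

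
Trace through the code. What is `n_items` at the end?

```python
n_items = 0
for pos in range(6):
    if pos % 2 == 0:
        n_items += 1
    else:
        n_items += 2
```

Let's trace through this code step by step.

Initialize: n_items = 0
Entering loop: for pos in range(6):

After execution: n_items = 9
9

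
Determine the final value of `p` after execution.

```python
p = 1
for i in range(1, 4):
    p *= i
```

Let's trace through this code step by step.

Initialize: p = 1
Entering loop: for i in range(1, 4):

After execution: p = 6
6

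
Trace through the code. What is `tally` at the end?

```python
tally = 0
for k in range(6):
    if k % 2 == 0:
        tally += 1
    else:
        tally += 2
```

Let's trace through this code step by step.

Initialize: tally = 0
Entering loop: for k in range(6):

After execution: tally = 9
9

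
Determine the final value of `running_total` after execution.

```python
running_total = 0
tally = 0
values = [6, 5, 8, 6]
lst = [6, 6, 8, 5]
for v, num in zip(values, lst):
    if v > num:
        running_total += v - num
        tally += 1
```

Let's trace through this code step by step.

Initialize: running_total = 0
Initialize: tally = 0
Initialize: values = [6, 5, 8, 6]
Initialize: lst = [6, 6, 8, 5]
Entering loop: for v, num in zip(values, lst):

After execution: running_total = 1
1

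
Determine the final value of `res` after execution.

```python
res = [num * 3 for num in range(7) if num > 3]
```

Let's trace through this code step by step.

Initialize: res = [num * 3 for num in range(7) if num > 3]

After execution: res = [12, 15, 18]
[12, 15, 18]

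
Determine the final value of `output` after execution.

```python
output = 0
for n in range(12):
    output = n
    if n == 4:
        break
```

Let's trace through this code step by step.

Initialize: output = 0
Entering loop: for n in range(12):

After execution: output = 4
4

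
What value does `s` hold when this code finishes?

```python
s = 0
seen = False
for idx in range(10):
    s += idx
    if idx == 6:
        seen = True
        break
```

Let's trace through this code step by step.

Initialize: s = 0
Initialize: seen = False
Entering loop: for idx in range(10):

After execution: s = 21
21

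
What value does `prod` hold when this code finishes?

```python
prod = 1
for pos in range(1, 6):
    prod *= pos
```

Let's trace through this code step by step.

Initialize: prod = 1
Entering loop: for pos in range(1, 6):

After execution: prod = 120
120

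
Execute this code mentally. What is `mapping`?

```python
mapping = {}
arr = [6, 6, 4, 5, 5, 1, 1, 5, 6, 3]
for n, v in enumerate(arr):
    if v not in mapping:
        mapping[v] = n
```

Let's trace through this code step by step.

Initialize: mapping = {}
Initialize: arr = [6, 6, 4, 5, 5, 1, 1, 5, 6, 3]
Entering loop: for n, v in enumerate(arr):

After execution: mapping = {6: 0, 4: 2, 5: 3, 1: 5, 3: 9}
{6: 0, 4: 2, 5: 3, 1: 5, 3: 9}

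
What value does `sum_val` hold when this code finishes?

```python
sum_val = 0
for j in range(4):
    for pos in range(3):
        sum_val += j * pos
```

Let's trace through this code step by step.

Initialize: sum_val = 0
Entering loop: for j in range(4):

After execution: sum_val = 18
18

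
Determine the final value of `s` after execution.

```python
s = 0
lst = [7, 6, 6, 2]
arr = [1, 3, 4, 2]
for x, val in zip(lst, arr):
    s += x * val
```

Let's trace through this code step by step.

Initialize: s = 0
Initialize: lst = [7, 6, 6, 2]
Initialize: arr = [1, 3, 4, 2]
Entering loop: for x, val in zip(lst, arr):

After execution: s = 53
53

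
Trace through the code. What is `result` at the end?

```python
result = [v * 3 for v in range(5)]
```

Let's trace through this code step by step.

Initialize: result = [v * 3 for v in range(5)]

After execution: result = [0, 3, 6, 9, 12]
[0, 3, 6, 9, 12]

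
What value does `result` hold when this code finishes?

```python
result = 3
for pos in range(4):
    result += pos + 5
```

Let's trace through this code step by step.

Initialize: result = 3
Entering loop: for pos in range(4):

After execution: result = 29
29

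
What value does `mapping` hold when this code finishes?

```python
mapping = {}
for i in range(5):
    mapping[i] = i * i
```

Let's trace through this code step by step.

Initialize: mapping = {}
Entering loop: for i in range(5):

After execution: mapping = {0: 0, 1: 1, 2: 4, 3: 9, 4: 16}
{0: 0, 1: 1, 2: 4, 3: 9, 4: 16}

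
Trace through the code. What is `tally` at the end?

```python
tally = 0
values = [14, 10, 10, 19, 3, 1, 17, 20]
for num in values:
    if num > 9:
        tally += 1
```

Let's trace through this code step by step.

Initialize: tally = 0
Initialize: values = [14, 10, 10, 19, 3, 1, 17, 20]
Entering loop: for num in values:

After execution: tally = 6
6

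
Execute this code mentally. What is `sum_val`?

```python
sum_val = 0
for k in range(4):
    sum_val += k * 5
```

Let's trace through this code step by step.

Initialize: sum_val = 0
Entering loop: for k in range(4):

After execution: sum_val = 30
30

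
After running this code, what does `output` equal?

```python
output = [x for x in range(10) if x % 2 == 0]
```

Let's trace through this code step by step.

Initialize: output = [x for x in range(10) if x % 2 == 0]

After execution: output = [0, 2, 4, 6, 8]
[0, 2, 4, 6, 8]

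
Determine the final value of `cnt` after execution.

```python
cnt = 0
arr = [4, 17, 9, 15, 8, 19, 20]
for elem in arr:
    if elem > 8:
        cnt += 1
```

Let's trace through this code step by step.

Initialize: cnt = 0
Initialize: arr = [4, 17, 9, 15, 8, 19, 20]
Entering loop: for elem in arr:

After execution: cnt = 5
5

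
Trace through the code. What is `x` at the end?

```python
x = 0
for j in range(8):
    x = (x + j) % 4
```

Let's trace through this code step by step.

Initialize: x = 0
Entering loop: for j in range(8):

After execution: x = 0
0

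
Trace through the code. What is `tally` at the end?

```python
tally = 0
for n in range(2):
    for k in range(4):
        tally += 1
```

Let's trace through this code step by step.

Initialize: tally = 0
Entering loop: for n in range(2):

After execution: tally = 8
8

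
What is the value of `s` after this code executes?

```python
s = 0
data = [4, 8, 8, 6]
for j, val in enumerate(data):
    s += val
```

Let's trace through this code step by step.

Initialize: s = 0
Initialize: data = [4, 8, 8, 6]
Entering loop: for j, val in enumerate(data):

After execution: s = 26
26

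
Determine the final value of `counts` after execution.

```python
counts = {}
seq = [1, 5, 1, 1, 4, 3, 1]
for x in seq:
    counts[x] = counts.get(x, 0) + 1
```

Let's trace through this code step by step.

Initialize: counts = {}
Initialize: seq = [1, 5, 1, 1, 4, 3, 1]
Entering loop: for x in seq:

After execution: counts = {1: 4, 5: 1, 4: 1, 3: 1}
{1: 4, 5: 1, 4: 1, 3: 1}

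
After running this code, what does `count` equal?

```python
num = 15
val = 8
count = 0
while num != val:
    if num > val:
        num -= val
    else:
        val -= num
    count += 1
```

Let's trace through this code step by step.

Initialize: num = 15
Initialize: val = 8
Initialize: count = 0
Entering loop: while num != val:

After execution: count = 8
8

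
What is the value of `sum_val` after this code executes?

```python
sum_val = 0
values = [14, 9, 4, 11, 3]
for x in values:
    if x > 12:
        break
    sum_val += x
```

Let's trace through this code step by step.

Initialize: sum_val = 0
Initialize: values = [14, 9, 4, 11, 3]
Entering loop: for x in values:

After execution: sum_val = 0
0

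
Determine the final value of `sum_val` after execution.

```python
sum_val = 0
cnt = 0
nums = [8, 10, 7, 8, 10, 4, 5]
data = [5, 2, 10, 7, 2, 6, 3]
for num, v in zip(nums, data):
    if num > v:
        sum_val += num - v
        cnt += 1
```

Let's trace through this code step by step.

Initialize: sum_val = 0
Initialize: cnt = 0
Initialize: nums = [8, 10, 7, 8, 10, 4, 5]
Initialize: data = [5, 2, 10, 7, 2, 6, 3]
Entering loop: for num, v in zip(nums, data):

After execution: sum_val = 22
22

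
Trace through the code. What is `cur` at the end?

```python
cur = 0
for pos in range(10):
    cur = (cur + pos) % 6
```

Let's trace through this code step by step.

Initialize: cur = 0
Entering loop: for pos in range(10):

After execution: cur = 3
3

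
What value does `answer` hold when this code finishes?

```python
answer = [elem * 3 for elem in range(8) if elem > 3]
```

Let's trace through this code step by step.

Initialize: answer = [elem * 3 for elem in range(8) if elem > 3]

After execution: answer = [12, 15, 18, 21]
[12, 15, 18, 21]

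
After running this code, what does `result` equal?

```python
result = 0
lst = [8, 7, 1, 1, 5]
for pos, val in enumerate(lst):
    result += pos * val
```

Let's trace through this code step by step.

Initialize: result = 0
Initialize: lst = [8, 7, 1, 1, 5]
Entering loop: for pos, val in enumerate(lst):

After execution: result = 32
32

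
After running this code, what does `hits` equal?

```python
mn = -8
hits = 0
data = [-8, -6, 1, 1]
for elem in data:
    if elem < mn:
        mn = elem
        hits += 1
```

Let's trace through this code step by step.

Initialize: mn = -8
Initialize: hits = 0
Initialize: data = [-8, -6, 1, 1]
Entering loop: for elem in data:

After execution: hits = 0
0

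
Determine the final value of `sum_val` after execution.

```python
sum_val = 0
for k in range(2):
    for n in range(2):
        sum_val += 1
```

Let's trace through this code step by step.

Initialize: sum_val = 0
Entering loop: for k in range(2):

After execution: sum_val = 4
4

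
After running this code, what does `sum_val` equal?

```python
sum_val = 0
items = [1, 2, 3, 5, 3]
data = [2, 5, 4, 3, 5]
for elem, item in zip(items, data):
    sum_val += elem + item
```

Let's trace through this code step by step.

Initialize: sum_val = 0
Initialize: items = [1, 2, 3, 5, 3]
Initialize: data = [2, 5, 4, 3, 5]
Entering loop: for elem, item in zip(items, data):

After execution: sum_val = 33
33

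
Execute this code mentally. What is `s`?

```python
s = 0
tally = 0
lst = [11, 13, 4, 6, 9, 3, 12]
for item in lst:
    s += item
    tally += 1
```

Let's trace through this code step by step.

Initialize: s = 0
Initialize: tally = 0
Initialize: lst = [11, 13, 4, 6, 9, 3, 12]
Entering loop: for item in lst:

After execution: s = 58
58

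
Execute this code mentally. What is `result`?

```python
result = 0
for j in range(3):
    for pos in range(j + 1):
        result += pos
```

Let's trace through this code step by step.

Initialize: result = 0
Entering loop: for j in range(3):

After execution: result = 4
4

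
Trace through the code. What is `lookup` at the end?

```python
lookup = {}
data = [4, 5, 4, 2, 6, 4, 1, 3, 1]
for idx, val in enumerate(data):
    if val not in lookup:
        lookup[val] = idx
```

Let's trace through this code step by step.

Initialize: lookup = {}
Initialize: data = [4, 5, 4, 2, 6, 4, 1, 3, 1]
Entering loop: for idx, val in enumerate(data):

After execution: lookup = {4: 0, 5: 1, 2: 3, 6: 4, 1: 6, 3: 7}
{4: 0, 5: 1, 2: 3, 6: 4, 1: 6, 3: 7}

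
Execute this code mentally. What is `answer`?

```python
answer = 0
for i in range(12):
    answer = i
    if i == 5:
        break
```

Let's trace through this code step by step.

Initialize: answer = 0
Entering loop: for i in range(12):

After execution: answer = 5
5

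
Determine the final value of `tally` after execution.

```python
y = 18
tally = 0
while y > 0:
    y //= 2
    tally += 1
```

Let's trace through this code step by step.

Initialize: y = 18
Initialize: tally = 0
Entering loop: while y > 0:

After execution: tally = 5
5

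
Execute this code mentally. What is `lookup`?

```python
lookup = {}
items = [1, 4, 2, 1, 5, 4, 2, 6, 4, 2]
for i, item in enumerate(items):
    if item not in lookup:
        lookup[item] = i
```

Let's trace through this code step by step.

Initialize: lookup = {}
Initialize: items = [1, 4, 2, 1, 5, 4, 2, 6, 4, 2]
Entering loop: for i, item in enumerate(items):

After execution: lookup = {1: 0, 4: 1, 2: 2, 5: 4, 6: 7}
{1: 0, 4: 1, 2: 2, 5: 4, 6: 7}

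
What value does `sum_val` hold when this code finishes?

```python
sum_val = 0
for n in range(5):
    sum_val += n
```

Let's trace through this code step by step.

Initialize: sum_val = 0
Entering loop: for n in range(5):

After execution: sum_val = 10
10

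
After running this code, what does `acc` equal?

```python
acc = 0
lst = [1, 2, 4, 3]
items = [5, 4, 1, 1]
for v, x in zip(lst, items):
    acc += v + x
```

Let's trace through this code step by step.

Initialize: acc = 0
Initialize: lst = [1, 2, 4, 3]
Initialize: items = [5, 4, 1, 1]
Entering loop: for v, x in zip(lst, items):

After execution: acc = 21
21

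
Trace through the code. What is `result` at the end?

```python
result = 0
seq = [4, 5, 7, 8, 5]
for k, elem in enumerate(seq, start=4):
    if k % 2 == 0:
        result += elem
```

Let's trace through this code step by step.

Initialize: result = 0
Initialize: seq = [4, 5, 7, 8, 5]
Entering loop: for k, elem in enumerate(seq, start=4):

After execution: result = 16
16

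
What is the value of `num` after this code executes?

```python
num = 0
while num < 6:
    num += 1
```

Let's trace through this code step by step.

Initialize: num = 0
Entering loop: while num < 6:

After execution: num = 6
6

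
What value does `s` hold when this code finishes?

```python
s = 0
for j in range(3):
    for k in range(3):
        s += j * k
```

Let's trace through this code step by step.

Initialize: s = 0
Entering loop: for j in range(3):

After execution: s = 9
9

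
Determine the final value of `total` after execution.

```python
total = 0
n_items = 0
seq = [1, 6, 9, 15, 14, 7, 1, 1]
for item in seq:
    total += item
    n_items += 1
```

Let's trace through this code step by step.

Initialize: total = 0
Initialize: n_items = 0
Initialize: seq = [1, 6, 9, 15, 14, 7, 1, 1]
Entering loop: for item in seq:

After execution: total = 54
54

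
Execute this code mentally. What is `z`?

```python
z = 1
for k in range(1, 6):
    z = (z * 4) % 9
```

Let's trace through this code step by step.

Initialize: z = 1
Entering loop: for k in range(1, 6):

After execution: z = 7
7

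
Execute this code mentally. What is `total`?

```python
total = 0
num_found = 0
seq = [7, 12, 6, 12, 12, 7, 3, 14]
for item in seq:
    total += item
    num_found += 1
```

Let's trace through this code step by step.

Initialize: total = 0
Initialize: num_found = 0
Initialize: seq = [7, 12, 6, 12, 12, 7, 3, 14]
Entering loop: for item in seq:

After execution: total = 73
73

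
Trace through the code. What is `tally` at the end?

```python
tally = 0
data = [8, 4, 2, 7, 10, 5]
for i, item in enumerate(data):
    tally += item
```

Let's trace through this code step by step.

Initialize: tally = 0
Initialize: data = [8, 4, 2, 7, 10, 5]
Entering loop: for i, item in enumerate(data):

After execution: tally = 36
36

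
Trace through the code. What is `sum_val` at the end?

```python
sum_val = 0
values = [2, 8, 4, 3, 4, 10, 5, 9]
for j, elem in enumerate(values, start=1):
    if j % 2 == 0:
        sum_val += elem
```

Let's trace through this code step by step.

Initialize: sum_val = 0
Initialize: values = [2, 8, 4, 3, 4, 10, 5, 9]
Entering loop: for j, elem in enumerate(values, start=1):

After execution: sum_val = 30
30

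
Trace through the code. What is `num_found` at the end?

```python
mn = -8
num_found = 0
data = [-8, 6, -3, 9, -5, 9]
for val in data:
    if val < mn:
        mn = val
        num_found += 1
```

Let's trace through this code step by step.

Initialize: mn = -8
Initialize: num_found = 0
Initialize: data = [-8, 6, -3, 9, -5, 9]
Entering loop: for val in data:

After execution: num_found = 0
0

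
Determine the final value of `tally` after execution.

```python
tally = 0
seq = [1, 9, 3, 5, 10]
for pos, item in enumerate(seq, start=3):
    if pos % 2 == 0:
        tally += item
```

Let's trace through this code step by step.

Initialize: tally = 0
Initialize: seq = [1, 9, 3, 5, 10]
Entering loop: for pos, item in enumerate(seq, start=3):

After execution: tally = 14
14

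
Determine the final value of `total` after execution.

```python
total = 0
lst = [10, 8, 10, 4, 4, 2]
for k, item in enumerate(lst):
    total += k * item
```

Let's trace through this code step by step.

Initialize: total = 0
Initialize: lst = [10, 8, 10, 4, 4, 2]
Entering loop: for k, item in enumerate(lst):

After execution: total = 66
66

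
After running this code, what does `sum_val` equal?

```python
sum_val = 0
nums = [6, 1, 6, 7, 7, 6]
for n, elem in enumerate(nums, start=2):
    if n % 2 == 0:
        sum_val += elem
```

Let's trace through this code step by step.

Initialize: sum_val = 0
Initialize: nums = [6, 1, 6, 7, 7, 6]
Entering loop: for n, elem in enumerate(nums, start=2):

After execution: sum_val = 19
19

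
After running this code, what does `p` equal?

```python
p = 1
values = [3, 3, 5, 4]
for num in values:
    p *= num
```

Let's trace through this code step by step.

Initialize: p = 1
Initialize: values = [3, 3, 5, 4]
Entering loop: for num in values:

After execution: p = 180
180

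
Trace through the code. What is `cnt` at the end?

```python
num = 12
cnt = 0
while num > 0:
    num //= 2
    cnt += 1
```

Let's trace through this code step by step.

Initialize: num = 12
Initialize: cnt = 0
Entering loop: while num > 0:

After execution: cnt = 4
4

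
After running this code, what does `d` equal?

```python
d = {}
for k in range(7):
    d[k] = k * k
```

Let's trace through this code step by step.

Initialize: d = {}
Entering loop: for k in range(7):

After execution: d = {0: 0, 1: 1, 2: 4, 3: 9, 4: 16, 5: 25, 6: 36}
{0: 0, 1: 1, 2: 4, 3: 9, 4: 16, 5: 25, 6: 36}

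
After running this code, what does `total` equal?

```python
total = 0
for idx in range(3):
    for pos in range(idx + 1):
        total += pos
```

Let's trace through this code step by step.

Initialize: total = 0
Entering loop: for idx in range(3):

After execution: total = 4
4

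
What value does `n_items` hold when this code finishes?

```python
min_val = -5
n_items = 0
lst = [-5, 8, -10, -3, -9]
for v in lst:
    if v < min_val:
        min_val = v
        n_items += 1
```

Let's trace through this code step by step.

Initialize: min_val = -5
Initialize: n_items = 0
Initialize: lst = [-5, 8, -10, -3, -9]
Entering loop: for v in lst:

After execution: n_items = 1
1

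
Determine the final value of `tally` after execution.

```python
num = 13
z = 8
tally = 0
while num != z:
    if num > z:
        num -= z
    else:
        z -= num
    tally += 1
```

Let's trace through this code step by step.

Initialize: num = 13
Initialize: z = 8
Initialize: tally = 0
Entering loop: while num != z:

After execution: tally = 5
5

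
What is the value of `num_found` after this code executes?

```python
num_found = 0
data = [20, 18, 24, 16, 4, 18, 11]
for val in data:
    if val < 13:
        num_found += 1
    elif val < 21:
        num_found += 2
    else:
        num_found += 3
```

Let's trace through this code step by step.

Initialize: num_found = 0
Initialize: data = [20, 18, 24, 16, 4, 18, 11]
Entering loop: for val in data:

After execution: num_found = 13
13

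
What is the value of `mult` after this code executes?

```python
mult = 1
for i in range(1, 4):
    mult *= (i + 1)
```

Let's trace through this code step by step.

Initialize: mult = 1
Entering loop: for i in range(1, 4):

After execution: mult = 24
24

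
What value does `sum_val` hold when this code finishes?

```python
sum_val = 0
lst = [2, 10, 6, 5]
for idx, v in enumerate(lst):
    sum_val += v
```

Let's trace through this code step by step.

Initialize: sum_val = 0
Initialize: lst = [2, 10, 6, 5]
Entering loop: for idx, v in enumerate(lst):

After execution: sum_val = 23
23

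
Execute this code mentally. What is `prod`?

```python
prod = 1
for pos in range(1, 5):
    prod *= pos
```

Let's trace through this code step by step.

Initialize: prod = 1
Entering loop: for pos in range(1, 5):

After execution: prod = 24
24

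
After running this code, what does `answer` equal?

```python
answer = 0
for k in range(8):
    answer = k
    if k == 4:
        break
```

Let's trace through this code step by step.

Initialize: answer = 0
Entering loop: for k in range(8):

After execution: answer = 4
4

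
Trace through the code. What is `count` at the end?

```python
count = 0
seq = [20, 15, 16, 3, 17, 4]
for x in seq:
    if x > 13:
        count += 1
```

Let's trace through this code step by step.

Initialize: count = 0
Initialize: seq = [20, 15, 16, 3, 17, 4]
Entering loop: for x in seq:

After execution: count = 4
4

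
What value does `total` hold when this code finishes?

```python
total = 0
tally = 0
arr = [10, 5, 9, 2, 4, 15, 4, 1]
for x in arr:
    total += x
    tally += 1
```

Let's trace through this code step by step.

Initialize: total = 0
Initialize: tally = 0
Initialize: arr = [10, 5, 9, 2, 4, 15, 4, 1]
Entering loop: for x in arr:

After execution: total = 50
50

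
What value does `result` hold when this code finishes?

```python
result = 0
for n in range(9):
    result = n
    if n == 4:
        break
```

Let's trace through this code step by step.

Initialize: result = 0
Entering loop: for n in range(9):

After execution: result = 4
4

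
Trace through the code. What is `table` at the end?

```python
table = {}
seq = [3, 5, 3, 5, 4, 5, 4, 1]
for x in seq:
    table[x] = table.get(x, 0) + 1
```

Let's trace through this code step by step.

Initialize: table = {}
Initialize: seq = [3, 5, 3, 5, 4, 5, 4, 1]
Entering loop: for x in seq:

After execution: table = {3: 2, 5: 3, 4: 2, 1: 1}
{3: 2, 5: 3, 4: 2, 1: 1}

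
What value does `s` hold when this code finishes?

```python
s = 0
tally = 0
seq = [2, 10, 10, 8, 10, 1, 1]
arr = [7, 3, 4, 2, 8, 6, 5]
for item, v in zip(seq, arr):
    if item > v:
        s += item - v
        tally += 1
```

Let's trace through this code step by step.

Initialize: s = 0
Initialize: tally = 0
Initialize: seq = [2, 10, 10, 8, 10, 1, 1]
Initialize: arr = [7, 3, 4, 2, 8, 6, 5]
Entering loop: for item, v in zip(seq, arr):

After execution: s = 21
21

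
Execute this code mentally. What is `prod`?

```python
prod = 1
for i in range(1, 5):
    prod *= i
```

Let's trace through this code step by step.

Initialize: prod = 1
Entering loop: for i in range(1, 5):

After execution: prod = 24
24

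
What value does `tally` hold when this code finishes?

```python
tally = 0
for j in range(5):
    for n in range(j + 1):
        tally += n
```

Let's trace through this code step by step.

Initialize: tally = 0
Entering loop: for j in range(5):

After execution: tally = 20
20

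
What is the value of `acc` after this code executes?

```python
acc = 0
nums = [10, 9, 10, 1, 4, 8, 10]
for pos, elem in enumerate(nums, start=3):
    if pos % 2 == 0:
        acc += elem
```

Let's trace through this code step by step.

Initialize: acc = 0
Initialize: nums = [10, 9, 10, 1, 4, 8, 10]
Entering loop: for pos, elem in enumerate(nums, start=3):

After execution: acc = 18
18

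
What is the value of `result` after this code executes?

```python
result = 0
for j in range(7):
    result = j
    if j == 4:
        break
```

Let's trace through this code step by step.

Initialize: result = 0
Entering loop: for j in range(7):

After execution: result = 4
4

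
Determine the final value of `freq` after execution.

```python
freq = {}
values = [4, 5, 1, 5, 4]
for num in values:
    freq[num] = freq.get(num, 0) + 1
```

Let's trace through this code step by step.

Initialize: freq = {}
Initialize: values = [4, 5, 1, 5, 4]
Entering loop: for num in values:

After execution: freq = {4: 2, 5: 2, 1: 1}
{4: 2, 5: 2, 1: 1}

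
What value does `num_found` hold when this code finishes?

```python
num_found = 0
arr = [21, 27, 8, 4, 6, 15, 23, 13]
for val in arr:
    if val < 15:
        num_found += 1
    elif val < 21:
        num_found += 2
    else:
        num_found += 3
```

Let's trace through this code step by step.

Initialize: num_found = 0
Initialize: arr = [21, 27, 8, 4, 6, 15, 23, 13]
Entering loop: for val in arr:

After execution: num_found = 15
15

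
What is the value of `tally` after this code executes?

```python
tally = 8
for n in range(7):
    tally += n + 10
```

Let's trace through this code step by step.

Initialize: tally = 8
Entering loop: for n in range(7):

After execution: tally = 99
99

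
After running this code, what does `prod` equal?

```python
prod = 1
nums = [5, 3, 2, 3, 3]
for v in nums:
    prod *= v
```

Let's trace through this code step by step.

Initialize: prod = 1
Initialize: nums = [5, 3, 2, 3, 3]
Entering loop: for v in nums:

After execution: prod = 270
270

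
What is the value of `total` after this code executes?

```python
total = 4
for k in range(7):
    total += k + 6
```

Let's trace through this code step by step.

Initialize: total = 4
Entering loop: for k in range(7):

After execution: total = 67
67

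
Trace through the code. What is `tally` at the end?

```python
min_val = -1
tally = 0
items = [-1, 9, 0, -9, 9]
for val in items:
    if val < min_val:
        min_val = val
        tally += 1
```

Let's trace through this code step by step.

Initialize: min_val = -1
Initialize: tally = 0
Initialize: items = [-1, 9, 0, -9, 9]
Entering loop: for val in items:

After execution: tally = 1
1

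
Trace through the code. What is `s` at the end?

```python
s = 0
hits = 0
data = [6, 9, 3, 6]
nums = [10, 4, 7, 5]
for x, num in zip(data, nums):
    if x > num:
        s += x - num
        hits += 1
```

Let's trace through this code step by step.

Initialize: s = 0
Initialize: hits = 0
Initialize: data = [6, 9, 3, 6]
Initialize: nums = [10, 4, 7, 5]
Entering loop: for x, num in zip(data, nums):

After execution: s = 6
6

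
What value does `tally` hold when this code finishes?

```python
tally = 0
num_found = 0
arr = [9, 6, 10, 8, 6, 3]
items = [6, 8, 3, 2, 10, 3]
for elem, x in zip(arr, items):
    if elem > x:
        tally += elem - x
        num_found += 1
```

Let's trace through this code step by step.

Initialize: tally = 0
Initialize: num_found = 0
Initialize: arr = [9, 6, 10, 8, 6, 3]
Initialize: items = [6, 8, 3, 2, 10, 3]
Entering loop: for elem, x in zip(arr, items):

After execution: tally = 16
16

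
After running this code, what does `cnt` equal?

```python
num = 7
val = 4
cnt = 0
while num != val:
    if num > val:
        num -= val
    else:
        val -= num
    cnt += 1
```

Let's trace through this code step by step.

Initialize: num = 7
Initialize: val = 4
Initialize: cnt = 0
Entering loop: while num != val:

After execution: cnt = 4
4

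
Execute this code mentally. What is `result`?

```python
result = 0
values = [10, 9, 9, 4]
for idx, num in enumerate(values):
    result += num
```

Let's trace through this code step by step.

Initialize: result = 0
Initialize: values = [10, 9, 9, 4]
Entering loop: for idx, num in enumerate(values):

After execution: result = 32
32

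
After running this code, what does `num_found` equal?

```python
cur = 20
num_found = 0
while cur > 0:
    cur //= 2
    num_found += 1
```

Let's trace through this code step by step.

Initialize: cur = 20
Initialize: num_found = 0
Entering loop: while cur > 0:

After execution: num_found = 5
5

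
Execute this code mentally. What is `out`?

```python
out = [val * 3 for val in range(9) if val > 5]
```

Let's trace through this code step by step.

Initialize: out = [val * 3 for val in range(9) if val > 5]

After execution: out = [18, 21, 24]
[18, 21, 24]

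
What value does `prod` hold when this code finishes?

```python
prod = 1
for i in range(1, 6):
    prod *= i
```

Let's trace through this code step by step.

Initialize: prod = 1
Entering loop: for i in range(1, 6):

After execution: prod = 120
120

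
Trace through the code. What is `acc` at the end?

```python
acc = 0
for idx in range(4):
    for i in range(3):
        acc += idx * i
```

Let's trace through this code step by step.

Initialize: acc = 0
Entering loop: for idx in range(4):

After execution: acc = 18
18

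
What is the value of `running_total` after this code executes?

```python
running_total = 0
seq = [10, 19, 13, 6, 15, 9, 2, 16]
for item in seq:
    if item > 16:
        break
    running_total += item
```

Let's trace through this code step by step.

Initialize: running_total = 0
Initialize: seq = [10, 19, 13, 6, 15, 9, 2, 16]
Entering loop: for item in seq:

After execution: running_total = 10
10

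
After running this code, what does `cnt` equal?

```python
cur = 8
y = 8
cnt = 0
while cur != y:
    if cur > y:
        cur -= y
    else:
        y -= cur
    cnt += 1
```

Let's trace through this code step by step.

Initialize: cur = 8
Initialize: y = 8
Initialize: cnt = 0
Entering loop: while cur != y:

After execution: cnt = 0
0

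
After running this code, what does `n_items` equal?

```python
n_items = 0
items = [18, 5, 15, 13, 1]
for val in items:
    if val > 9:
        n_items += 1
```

Let's trace through this code step by step.

Initialize: n_items = 0
Initialize: items = [18, 5, 15, 13, 1]
Entering loop: for val in items:

After execution: n_items = 3
3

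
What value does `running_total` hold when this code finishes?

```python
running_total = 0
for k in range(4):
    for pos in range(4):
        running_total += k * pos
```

Let's trace through this code step by step.

Initialize: running_total = 0
Entering loop: for k in range(4):

After execution: running_total = 36
36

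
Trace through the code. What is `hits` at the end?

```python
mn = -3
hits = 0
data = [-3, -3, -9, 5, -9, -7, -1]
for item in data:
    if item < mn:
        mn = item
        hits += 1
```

Let's trace through this code step by step.

Initialize: mn = -3
Initialize: hits = 0
Initialize: data = [-3, -3, -9, 5, -9, -7, -1]
Entering loop: for item in data:

After execution: hits = 1
1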